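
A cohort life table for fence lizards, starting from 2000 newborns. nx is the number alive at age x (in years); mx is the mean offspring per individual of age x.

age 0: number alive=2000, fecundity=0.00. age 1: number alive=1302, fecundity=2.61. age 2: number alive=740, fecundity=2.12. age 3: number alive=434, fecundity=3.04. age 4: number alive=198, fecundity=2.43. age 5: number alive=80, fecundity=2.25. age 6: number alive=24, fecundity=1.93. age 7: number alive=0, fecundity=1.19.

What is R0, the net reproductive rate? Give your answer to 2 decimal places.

3.50

lx = nx/n0 = nx/2000: 1, 0.651, 0.37, 0.217, 0.099, 0.04, 0.012, 0
lx·mx by age: 0, 1.69911, 0.7844, 0.65968, 0.24057, 0.09, 0.02316, 0
R0 = Σ lx·mx = 3.49692 → 3.50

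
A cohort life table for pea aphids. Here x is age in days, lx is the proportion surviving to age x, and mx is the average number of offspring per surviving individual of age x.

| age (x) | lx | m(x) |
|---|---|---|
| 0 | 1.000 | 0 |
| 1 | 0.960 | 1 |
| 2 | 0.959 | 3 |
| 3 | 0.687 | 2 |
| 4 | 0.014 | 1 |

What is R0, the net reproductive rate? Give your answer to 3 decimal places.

lx·mx by age: 0, 0.96, 2.877, 1.374, 0.014
R0 = Σ lx·mx = 5.225 → 5.225

5.225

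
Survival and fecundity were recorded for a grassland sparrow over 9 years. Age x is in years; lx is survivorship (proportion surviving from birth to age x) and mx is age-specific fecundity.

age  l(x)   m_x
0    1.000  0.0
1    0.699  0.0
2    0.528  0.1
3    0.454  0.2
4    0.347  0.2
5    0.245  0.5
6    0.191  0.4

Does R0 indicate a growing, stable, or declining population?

declining

R0 = Σ lx·mx = 0 + 0 + 0.0528 + 0.0908 + 0.0694 + 0.1225 + 0.0764 = 0.4119
R0 < 1, so the population is declining.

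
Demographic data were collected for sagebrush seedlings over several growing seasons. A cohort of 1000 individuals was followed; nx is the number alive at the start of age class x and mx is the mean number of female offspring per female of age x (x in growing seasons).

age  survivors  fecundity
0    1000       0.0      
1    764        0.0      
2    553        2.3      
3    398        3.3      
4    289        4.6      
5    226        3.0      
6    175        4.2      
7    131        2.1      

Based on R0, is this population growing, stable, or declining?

growing

lx = nx/n0 = nx/1000: 1, 0.764, 0.553, 0.398, 0.289, 0.226, 0.175, 0.131
R0 = Σ lx·mx = 0 + 0 + 1.2719 + 1.3134 + 1.3294 + 0.678 + 0.735 + 0.2751 = 5.6028
R0 > 1, so the population is growing.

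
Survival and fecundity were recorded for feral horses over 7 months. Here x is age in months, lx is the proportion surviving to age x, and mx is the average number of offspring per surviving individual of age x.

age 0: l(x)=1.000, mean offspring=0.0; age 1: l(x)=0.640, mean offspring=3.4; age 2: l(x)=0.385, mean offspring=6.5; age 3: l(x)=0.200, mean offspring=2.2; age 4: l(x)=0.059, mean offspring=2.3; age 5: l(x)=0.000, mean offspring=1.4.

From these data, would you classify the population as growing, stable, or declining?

R0 = Σ lx·mx = 0 + 2.176 + 2.5025 + 0.44 + 0.1357 + 0 = 5.2542
R0 > 1, so the population is growing.

growing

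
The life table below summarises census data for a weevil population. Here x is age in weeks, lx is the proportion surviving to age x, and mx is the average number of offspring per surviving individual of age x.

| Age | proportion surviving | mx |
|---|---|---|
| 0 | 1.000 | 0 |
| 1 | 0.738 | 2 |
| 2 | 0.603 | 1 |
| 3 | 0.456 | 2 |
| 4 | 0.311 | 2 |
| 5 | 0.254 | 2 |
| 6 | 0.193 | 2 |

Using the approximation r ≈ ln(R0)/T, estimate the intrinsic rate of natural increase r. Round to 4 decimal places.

0.5317

R0 = Σ lx·mx = 0 + 1.476 + 0.603 + 0.912 + 0.622 + 0.508 + 0.386 = 4.507
Σ x·lx·mx = 12.762; T = 12.762/4.507 = 2.8316…
r ≈ ln(R0)/T = ln(4.507)/2.8316… = 0.531726… → 0.5317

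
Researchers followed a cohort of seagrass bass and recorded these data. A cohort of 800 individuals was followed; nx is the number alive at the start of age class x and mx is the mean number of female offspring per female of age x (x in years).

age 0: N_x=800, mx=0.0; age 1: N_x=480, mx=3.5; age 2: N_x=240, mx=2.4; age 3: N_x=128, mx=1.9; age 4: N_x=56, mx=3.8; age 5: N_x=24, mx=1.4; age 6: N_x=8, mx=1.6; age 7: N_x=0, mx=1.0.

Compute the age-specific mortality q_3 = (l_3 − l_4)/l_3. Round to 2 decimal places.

0.56

lx = nx/n0 = nx/800: 1, 0.6, 0.3, 0.16, 0.07, 0.03, 0.01, 0
q_3 = (l_3 − l_4) / l_3 = (0.16 − 0.07) / 0.16
     = 0.09 / 0.16 = 0.5625 → 0.56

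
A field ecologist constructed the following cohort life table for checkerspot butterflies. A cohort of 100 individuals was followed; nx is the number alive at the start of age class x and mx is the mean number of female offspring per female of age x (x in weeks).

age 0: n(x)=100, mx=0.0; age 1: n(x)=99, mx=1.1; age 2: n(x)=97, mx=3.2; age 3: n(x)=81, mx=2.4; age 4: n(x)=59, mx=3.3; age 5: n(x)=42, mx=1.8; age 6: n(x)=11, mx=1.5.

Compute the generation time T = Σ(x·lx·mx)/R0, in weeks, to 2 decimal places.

2.85

lx = nx/n0 = nx/100: 1, 0.99, 0.97, 0.81, 0.59, 0.42, 0.11
lx·mx: 0, 1.089, 3.104, 1.944, 1.947, 0.756, 0.165 → R0 = 9.005
x·lx·mx: 0, 1.089, 6.208, 5.832, 7.788, 3.78, 0.99 → Σ = 25.687
T = 25.687 / 9.005 = 2.852526… → 2.85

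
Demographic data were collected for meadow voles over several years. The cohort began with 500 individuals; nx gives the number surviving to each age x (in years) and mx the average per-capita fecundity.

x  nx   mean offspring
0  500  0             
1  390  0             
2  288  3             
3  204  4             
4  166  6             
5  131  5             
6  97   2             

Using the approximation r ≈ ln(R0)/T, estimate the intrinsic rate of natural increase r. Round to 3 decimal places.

0.546

lx = nx/n0 = nx/500: 1, 0.78, 0.576, 0.408, 0.332, 0.262, 0.194
R0 = Σ lx·mx = 0 + 0 + 1.728 + 1.632 + 1.992 + 1.31 + 0.388 = 7.05
Σ x·lx·mx = 25.198; T = 25.198/7.05 = 3.57418…
r ≈ ln(R0)/T = ln(7.05)/3.57418… = 0.54643… → 0.546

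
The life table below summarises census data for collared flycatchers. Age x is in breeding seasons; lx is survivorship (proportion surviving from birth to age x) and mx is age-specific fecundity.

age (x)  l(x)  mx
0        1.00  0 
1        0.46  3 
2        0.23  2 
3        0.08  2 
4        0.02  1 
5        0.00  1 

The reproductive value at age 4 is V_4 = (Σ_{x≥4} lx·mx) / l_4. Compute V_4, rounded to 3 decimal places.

lx·mx for x ≥ 4: 0.02, 0 → sum = 0.02
V_4 = 0.02 / l_4 = 0.02 / 0.02 = 1 → 1.000

1.000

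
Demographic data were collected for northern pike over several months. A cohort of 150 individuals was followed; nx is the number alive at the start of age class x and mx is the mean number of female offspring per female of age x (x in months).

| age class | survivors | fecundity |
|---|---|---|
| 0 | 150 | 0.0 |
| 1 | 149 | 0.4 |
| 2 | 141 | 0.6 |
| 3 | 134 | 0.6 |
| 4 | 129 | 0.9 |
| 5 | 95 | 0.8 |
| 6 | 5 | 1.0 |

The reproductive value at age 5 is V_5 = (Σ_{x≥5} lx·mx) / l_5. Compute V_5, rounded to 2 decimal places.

lx = nx/n0 = nx/150: 1, 0.99333…, 0.94, 0.89333…, 0.86, 0.63333…, 0.03333…
lx·mx for x ≥ 5: 0.506667…, 0.033333… → sum = 0.54…
V_5 = 0.54… / l_5 = 0.54… / 0.633333… = 0.852632… → 0.85

0.85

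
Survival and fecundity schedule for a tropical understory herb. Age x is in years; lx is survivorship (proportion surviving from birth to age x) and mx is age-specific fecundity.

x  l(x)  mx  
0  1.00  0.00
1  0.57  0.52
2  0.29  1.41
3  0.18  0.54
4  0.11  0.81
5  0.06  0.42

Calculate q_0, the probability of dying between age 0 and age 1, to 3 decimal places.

0.430

q_0 = (l_0 − l_1) / l_0 = (1 − 0.57) / 1
     = 0.43 / 1 = 0.43 → 0.430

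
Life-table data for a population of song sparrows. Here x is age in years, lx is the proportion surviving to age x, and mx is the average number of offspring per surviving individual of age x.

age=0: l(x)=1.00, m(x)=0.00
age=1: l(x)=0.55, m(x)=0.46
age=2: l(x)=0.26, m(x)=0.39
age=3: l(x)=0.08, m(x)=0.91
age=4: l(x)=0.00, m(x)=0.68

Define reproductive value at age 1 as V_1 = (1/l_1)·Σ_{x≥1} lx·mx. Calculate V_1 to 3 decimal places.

0.777

lx·mx for x ≥ 1: 0.253, 0.1014, 0.0728, 0 → sum = 0.4272
V_1 = 0.4272 / l_1 = 0.4272 / 0.55 = 0.776727… → 0.777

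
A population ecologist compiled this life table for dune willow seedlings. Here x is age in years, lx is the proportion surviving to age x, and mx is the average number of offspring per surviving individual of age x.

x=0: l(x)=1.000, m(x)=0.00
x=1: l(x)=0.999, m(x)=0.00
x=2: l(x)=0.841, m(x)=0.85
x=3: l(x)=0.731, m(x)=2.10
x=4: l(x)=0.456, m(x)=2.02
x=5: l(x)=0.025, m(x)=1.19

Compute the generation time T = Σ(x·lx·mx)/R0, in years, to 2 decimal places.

lx·mx: 0, 0, 0.71485, 1.5351, 0.92112, 0.02975 → R0 = 3.20082
x·lx·mx: 0, 0, 1.4297, 4.6053, 3.68448, 0.14875 → Σ = 9.86823
T = 9.86823 / 3.20082 = 3.083032… → 3.08

3.08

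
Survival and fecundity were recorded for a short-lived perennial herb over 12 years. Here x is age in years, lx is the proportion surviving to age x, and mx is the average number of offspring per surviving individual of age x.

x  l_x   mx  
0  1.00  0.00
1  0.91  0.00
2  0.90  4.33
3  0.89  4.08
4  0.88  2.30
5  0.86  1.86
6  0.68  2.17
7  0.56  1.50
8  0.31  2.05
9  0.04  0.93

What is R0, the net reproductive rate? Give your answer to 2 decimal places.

14.14

lx·mx by age: 0, 0, 3.897, 3.6312, 2.024, 1.5996, 1.4756, 0.84, 0.6355, 0.0372
R0 = Σ lx·mx = 14.1401 → 14.14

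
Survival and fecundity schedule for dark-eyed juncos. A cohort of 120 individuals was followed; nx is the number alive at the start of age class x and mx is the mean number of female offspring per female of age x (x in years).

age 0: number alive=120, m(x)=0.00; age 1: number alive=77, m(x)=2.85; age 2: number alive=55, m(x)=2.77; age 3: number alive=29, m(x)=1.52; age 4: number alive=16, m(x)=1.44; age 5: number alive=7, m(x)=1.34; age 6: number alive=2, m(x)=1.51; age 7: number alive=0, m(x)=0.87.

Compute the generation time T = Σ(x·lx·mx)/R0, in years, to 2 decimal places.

1.80

lx = nx/n0 = nx/120: 1, 0.64167…, 0.45833…, 0.24167…, 0.13333…, 0.05833…, 0.01667…, 0
lx·mx: 0, 1.82875…, 1.269583…, 0.367333…, 0.192…, 0.078167…, 0.025167…, 0 → R0 = 3.761…
x·lx·mx: 0, 1.82875…, 2.539167…, 1.102…, 0.768…, 0.390833…, 0.151…, 0 → Σ = 6.77975…
T = 6.77975… / 3.761… = 1.802646… → 1.80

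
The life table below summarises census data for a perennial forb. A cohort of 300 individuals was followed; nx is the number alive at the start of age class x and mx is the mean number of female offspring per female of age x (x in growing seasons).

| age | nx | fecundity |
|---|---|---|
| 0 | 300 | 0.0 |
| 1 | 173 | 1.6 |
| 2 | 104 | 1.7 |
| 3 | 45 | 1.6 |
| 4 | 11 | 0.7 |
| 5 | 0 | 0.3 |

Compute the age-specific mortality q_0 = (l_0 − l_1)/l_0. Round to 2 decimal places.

lx = nx/n0 = nx/300: 1, 0.57667…, 0.34667…, 0.15, 0.03667…, 0
q_0 = (l_0 − l_1) / l_0 = (1 − 0.576667…) / 1
     = 0.423333… / 1 = 0.423333… → 0.42

0.42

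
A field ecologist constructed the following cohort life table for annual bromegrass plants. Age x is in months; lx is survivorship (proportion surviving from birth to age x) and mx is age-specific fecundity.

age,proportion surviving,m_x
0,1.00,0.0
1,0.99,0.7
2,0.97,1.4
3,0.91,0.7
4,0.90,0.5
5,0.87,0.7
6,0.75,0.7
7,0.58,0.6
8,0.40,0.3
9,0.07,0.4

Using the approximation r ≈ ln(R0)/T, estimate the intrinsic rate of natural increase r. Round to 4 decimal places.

0.4390

R0 = Σ lx·mx = 0 + 0.693 + 1.358 + 0.637 + 0.45 + 0.609 + 0.525 + 0.348 + 0.12 + 0.028 = 4.768
Σ x·lx·mx = 16.963; T = 16.963/4.768 = 3.55768…
r ≈ ln(R0)/T = ln(4.768)/3.55768… = 0.43903… → 0.4390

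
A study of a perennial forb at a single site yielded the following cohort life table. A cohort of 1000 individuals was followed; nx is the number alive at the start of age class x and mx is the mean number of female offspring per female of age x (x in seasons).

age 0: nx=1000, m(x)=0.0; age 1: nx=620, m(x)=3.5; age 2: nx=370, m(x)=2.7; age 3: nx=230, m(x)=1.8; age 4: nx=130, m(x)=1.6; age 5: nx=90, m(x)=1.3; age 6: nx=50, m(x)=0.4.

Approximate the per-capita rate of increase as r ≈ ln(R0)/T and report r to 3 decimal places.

lx = nx/n0 = nx/1000: 1, 0.62, 0.37, 0.23, 0.13, 0.09, 0.05
R0 = Σ lx·mx = 0 + 2.17 + 0.999 + 0.414 + 0.208 + 0.117 + 0.02 = 3.928
Σ x·lx·mx = 6.947; T = 6.947/3.928 = 1.76858…
r ≈ ln(R0)/T = ln(3.928)/1.76858… = 0.77357… → 0.774

0.774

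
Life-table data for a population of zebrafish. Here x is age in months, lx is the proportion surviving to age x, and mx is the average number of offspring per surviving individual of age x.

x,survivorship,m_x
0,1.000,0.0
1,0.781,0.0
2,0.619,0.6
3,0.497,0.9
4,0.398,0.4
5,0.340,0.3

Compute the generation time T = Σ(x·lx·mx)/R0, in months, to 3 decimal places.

2.992

lx·mx: 0, 0, 0.3714, 0.4473, 0.1592, 0.102 → R0 = 1.0799
x·lx·mx: 0, 0, 0.7428, 1.3419, 0.6368, 0.51 → Σ = 3.2315
T = 3.2315 / 1.0799 = 2.992407… → 2.992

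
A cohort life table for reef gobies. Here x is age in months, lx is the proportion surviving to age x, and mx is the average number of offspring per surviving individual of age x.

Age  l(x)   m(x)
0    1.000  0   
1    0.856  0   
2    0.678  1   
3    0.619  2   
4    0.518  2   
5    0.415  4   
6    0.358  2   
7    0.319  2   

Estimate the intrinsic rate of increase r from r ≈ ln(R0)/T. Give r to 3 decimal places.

0.406

R0 = Σ lx·mx = 0 + 0 + 0.678 + 1.238 + 1.036 + 1.66 + 0.716 + 0.638 = 5.966
Σ x·lx·mx = 26.276; T = 26.276/5.966 = 4.40429…
r ≈ ln(R0)/T = ln(5.966)/4.40429… = 0.40553… → 0.406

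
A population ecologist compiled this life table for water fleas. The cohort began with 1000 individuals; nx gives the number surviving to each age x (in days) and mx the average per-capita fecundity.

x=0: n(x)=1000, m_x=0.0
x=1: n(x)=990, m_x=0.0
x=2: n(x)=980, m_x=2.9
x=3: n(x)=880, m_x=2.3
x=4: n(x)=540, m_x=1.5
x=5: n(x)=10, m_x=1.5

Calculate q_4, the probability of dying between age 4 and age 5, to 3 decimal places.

0.981

lx = nx/n0 = nx/1000: 1, 0.99, 0.98, 0.88, 0.54, 0.01
q_4 = (l_4 − l_5) / l_4 = (0.54 − 0.01) / 0.54
     = 0.53 / 0.54 = 0.981481… → 0.981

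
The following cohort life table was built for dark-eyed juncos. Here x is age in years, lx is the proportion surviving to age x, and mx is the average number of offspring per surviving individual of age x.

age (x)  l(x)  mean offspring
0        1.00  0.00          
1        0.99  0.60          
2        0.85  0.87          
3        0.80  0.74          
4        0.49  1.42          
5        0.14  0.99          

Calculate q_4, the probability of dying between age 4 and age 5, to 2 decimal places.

0.71

q_4 = (l_4 − l_5) / l_4 = (0.49 − 0.14) / 0.49
     = 0.35 / 0.49 = 0.714286… → 0.71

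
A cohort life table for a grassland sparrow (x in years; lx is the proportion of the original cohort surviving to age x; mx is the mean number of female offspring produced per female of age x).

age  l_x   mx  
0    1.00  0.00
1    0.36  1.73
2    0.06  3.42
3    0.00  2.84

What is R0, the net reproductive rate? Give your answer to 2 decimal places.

0.83

lx·mx by age: 0, 0.6228, 0.2052, 0
R0 = Σ lx·mx = 0.828 → 0.83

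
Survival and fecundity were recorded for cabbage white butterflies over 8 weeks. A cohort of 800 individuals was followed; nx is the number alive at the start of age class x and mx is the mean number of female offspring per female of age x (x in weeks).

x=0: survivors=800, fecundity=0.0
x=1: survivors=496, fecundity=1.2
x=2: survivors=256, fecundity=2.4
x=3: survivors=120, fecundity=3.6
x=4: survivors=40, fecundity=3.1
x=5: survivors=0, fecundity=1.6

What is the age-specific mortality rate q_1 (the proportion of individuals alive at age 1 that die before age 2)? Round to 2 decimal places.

0.48

lx = nx/n0 = nx/800: 1, 0.62, 0.32, 0.15, 0.05, 0
q_1 = (l_1 − l_2) / l_1 = (0.62 − 0.32) / 0.62
     = 0.3 / 0.62 = 0.483871… → 0.48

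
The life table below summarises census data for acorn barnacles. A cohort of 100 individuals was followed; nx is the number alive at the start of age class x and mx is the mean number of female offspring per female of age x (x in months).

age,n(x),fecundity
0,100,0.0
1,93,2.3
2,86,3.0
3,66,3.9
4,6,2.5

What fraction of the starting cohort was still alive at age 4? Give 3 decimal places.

l_4 = n_4/n_0 = 6/100 = 0.06 → 0.060

0.060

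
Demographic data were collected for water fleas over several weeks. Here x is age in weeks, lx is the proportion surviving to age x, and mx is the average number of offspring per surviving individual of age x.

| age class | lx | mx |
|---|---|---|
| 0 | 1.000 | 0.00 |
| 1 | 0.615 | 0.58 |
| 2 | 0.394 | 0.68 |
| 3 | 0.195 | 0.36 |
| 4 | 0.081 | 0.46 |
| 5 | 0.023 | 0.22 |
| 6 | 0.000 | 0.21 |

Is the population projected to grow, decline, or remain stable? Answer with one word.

R0 = Σ lx·mx = 0 + 0.3567 + 0.26792 + 0.0702 + 0.03726 + 0.00506 + 0 = 0.73714
R0 < 1, so the population is declining.

declining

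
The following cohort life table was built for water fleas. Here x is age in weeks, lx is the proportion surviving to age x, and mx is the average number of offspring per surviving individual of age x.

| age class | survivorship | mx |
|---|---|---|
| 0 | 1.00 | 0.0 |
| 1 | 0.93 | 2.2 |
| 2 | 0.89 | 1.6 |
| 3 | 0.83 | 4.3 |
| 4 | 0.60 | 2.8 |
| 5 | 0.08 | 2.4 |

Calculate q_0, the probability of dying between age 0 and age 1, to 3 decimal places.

q_0 = (l_0 − l_1) / l_0 = (1 − 0.93) / 1
     = 0.07 / 1 = 0.07 → 0.070

0.070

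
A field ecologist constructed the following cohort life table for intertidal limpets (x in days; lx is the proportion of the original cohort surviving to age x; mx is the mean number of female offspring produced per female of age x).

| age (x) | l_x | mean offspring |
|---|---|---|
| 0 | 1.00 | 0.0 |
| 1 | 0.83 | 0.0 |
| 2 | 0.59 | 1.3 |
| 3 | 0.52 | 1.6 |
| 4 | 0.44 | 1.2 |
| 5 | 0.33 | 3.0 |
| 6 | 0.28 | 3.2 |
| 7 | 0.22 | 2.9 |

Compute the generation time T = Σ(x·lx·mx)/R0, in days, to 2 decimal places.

lx·mx: 0, 0, 0.767, 0.832, 0.528, 0.99, 0.896, 0.638 → R0 = 4.651
x·lx·mx: 0, 0, 1.534, 2.496, 2.112, 4.95, 5.376, 4.466 → Σ = 20.934
T = 20.934 / 4.651 = 4.500968… → 4.50

4.50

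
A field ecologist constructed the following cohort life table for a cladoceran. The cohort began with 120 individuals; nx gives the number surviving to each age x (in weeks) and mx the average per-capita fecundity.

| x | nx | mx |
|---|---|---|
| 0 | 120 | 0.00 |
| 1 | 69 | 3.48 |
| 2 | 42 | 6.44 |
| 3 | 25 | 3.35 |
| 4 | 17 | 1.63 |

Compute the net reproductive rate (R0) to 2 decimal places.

lx = nx/n0 = nx/120: 1, 0.575, 0.35, 0.20833…, 0.14167…
lx·mx by age: 0, 2.001, 2.254, 0.697917…, 0.230917…
R0 = Σ lx·mx = 5.183833… → 5.18

5.18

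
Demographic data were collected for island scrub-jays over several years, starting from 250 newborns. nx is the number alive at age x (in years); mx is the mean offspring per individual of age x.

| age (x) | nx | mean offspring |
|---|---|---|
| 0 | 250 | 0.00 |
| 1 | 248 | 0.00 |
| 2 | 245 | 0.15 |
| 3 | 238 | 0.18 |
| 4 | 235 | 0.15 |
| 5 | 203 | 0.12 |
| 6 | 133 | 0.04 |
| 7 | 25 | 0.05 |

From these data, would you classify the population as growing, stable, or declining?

lx = nx/n0 = nx/250: 1, 0.992, 0.98, 0.952, 0.94, 0.812, 0.532, 0.1
R0 = Σ lx·mx = 0 + 0 + 0.147 + 0.17136 + 0.141 + 0.09744 + 0.02128 + 0.005 = 0.58308
R0 < 1, so the population is declining.

declining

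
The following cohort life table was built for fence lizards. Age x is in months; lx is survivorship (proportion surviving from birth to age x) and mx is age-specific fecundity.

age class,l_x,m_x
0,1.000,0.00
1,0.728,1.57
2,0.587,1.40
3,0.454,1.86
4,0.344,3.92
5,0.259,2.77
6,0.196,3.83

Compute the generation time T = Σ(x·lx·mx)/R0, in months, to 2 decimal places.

3.34

lx·mx: 0, 1.14296, 0.8218, 0.84444, 1.34848, 0.71743, 0.75068 → R0 = 5.62579
x·lx·mx: 0, 1.14296, 1.6436, 2.53332, 5.39392, 3.58715, 4.50408 → Σ = 18.80503
T = 18.80503 / 5.62579 = 3.342647… → 3.34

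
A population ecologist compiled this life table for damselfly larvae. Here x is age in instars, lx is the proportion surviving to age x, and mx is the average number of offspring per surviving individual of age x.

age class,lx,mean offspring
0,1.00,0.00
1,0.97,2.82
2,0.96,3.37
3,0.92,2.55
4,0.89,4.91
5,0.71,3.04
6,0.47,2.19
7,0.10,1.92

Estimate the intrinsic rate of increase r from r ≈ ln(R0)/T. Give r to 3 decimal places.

0.857

R0 = Σ lx·mx = 0 + 2.7354 + 3.2352 + 2.346 + 4.3699 + 2.1584 + 1.0293 + 0.192 = 16.0662
Σ x·lx·mx = 52.0352; T = 52.0352/16.0662 = 3.2388…
r ≈ ln(R0)/T = ln(16.0662)/3.2388… = 0.85733… → 0.857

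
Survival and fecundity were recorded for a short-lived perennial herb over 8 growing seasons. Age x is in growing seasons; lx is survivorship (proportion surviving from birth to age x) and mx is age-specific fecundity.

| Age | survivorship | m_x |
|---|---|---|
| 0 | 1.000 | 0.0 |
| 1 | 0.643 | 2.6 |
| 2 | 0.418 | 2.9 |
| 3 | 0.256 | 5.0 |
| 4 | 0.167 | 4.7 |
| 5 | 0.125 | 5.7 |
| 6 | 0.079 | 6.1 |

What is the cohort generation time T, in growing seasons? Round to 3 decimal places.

lx·mx: 0, 1.6718, 1.2122, 1.28, 0.7849, 0.7125, 0.4819 → R0 = 6.1433
x·lx·mx: 0, 1.6718, 2.4244, 3.84, 3.1396, 3.5625, 2.8914 → Σ = 17.5297
T = 17.5297 / 6.1433 = 2.853466… → 2.853

2.853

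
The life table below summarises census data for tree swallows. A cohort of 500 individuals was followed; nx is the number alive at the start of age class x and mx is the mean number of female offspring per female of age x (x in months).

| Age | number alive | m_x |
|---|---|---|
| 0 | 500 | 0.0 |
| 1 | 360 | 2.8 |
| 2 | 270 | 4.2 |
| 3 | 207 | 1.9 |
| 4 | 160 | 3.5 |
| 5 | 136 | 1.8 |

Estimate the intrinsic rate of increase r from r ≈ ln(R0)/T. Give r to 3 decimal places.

0.801

lx = nx/n0 = nx/500: 1, 0.72, 0.54, 0.414, 0.32, 0.272
R0 = Σ lx·mx = 0 + 2.016 + 2.268 + 0.7866 + 1.12 + 0.4896 = 6.6802
Σ x·lx·mx = 15.8398; T = 15.8398/6.6802 = 2.37116…
r ≈ ln(R0)/T = ln(6.6802)/2.37116… = 0.80094… → 0.801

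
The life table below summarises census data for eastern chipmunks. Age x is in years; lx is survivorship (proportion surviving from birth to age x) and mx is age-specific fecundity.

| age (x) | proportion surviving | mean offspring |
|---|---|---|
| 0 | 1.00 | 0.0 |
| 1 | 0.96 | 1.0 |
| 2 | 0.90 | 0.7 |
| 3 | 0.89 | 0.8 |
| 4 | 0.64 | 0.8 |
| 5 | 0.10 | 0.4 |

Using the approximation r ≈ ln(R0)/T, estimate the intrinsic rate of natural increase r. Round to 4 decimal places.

R0 = Σ lx·mx = 0 + 0.96 + 0.63 + 0.712 + 0.512 + 0.04 = 2.854
Σ x·lx·mx = 6.604; T = 6.604/2.854 = 2.31395…
r ≈ ln(R0)/T = ln(2.854)/2.31395… = 0.453218… → 0.4532

0.4532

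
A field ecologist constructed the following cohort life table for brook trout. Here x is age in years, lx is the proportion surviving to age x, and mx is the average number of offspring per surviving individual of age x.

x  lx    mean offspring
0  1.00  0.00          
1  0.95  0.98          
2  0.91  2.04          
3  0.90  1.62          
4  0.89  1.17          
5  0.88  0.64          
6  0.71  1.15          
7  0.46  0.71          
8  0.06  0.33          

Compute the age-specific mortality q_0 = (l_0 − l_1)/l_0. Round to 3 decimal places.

0.050

q_0 = (l_0 − l_1) / l_0 = (1 − 0.95) / 1
     = 0.05 / 1 = 0.05 → 0.050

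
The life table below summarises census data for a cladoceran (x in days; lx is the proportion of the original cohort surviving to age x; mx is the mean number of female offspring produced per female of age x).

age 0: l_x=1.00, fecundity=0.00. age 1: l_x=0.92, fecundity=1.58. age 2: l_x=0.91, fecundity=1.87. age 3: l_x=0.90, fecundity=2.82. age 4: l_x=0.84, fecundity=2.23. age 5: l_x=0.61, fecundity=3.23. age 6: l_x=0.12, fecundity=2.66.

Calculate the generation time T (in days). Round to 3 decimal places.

lx·mx: 0, 1.4536, 1.7017, 2.538, 1.8732, 1.9703, 0.3192 → R0 = 9.856
x·lx·mx: 0, 1.4536, 3.4034, 7.614, 7.4928, 9.8515, 1.9152 → Σ = 31.7305
T = 31.7305 / 9.856 = 3.219409… → 3.219

3.219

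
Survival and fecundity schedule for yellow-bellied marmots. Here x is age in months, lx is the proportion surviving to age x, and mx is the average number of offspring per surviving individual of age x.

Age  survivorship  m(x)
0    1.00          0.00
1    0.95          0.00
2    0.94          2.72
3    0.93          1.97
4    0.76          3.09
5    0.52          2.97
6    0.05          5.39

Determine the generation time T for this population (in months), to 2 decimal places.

lx·mx: 0, 0, 2.5568, 1.8321, 2.3484, 1.5444, 0.2695 → R0 = 8.5512
x·lx·mx: 0, 0, 5.1136, 5.4963, 9.3936, 7.722, 1.617 → Σ = 29.3425
T = 29.3425 / 8.5512 = 3.43139… → 3.43

3.43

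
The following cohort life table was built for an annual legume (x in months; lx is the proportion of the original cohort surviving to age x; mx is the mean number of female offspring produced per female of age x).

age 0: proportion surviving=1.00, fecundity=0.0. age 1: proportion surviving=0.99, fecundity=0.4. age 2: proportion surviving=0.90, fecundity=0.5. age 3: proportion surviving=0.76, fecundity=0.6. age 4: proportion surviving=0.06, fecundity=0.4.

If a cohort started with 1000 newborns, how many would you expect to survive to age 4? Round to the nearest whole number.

Expected survivors = N0 · l_4 = 1000 × 0.06 = 60 → 60

60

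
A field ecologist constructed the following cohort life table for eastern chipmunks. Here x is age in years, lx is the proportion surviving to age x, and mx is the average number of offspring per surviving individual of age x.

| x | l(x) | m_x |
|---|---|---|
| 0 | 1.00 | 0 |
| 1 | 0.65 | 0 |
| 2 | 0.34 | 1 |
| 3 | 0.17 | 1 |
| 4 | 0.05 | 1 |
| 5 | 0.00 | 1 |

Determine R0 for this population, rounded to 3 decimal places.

lx·mx by age: 0, 0, 0.34, 0.17, 0.05, 0
R0 = Σ lx·mx = 0.56 → 0.560

0.560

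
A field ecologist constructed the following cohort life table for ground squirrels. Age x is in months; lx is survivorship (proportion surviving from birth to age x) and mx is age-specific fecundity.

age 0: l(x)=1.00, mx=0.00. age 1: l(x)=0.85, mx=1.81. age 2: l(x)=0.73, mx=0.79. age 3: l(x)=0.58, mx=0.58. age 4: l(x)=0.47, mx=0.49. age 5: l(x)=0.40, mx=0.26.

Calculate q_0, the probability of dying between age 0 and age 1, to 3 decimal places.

q_0 = (l_0 − l_1) / l_0 = (1 − 0.85) / 1
     = 0.15 / 1 = 0.15 → 0.150

0.150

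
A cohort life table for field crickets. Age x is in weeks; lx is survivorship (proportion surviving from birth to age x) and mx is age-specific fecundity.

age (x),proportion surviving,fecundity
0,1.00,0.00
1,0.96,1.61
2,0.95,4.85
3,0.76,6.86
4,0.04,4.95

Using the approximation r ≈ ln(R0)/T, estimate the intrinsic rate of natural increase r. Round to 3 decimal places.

R0 = Σ lx·mx = 0 + 1.5456 + 4.6075 + 5.2136 + 0.198 = 11.5647
Σ x·lx·mx = 27.1934; T = 27.1934/11.5647 = 2.35141…
r ≈ ln(R0)/T = ln(11.5647)/2.35141… = 1.04106… → 1.041

1.041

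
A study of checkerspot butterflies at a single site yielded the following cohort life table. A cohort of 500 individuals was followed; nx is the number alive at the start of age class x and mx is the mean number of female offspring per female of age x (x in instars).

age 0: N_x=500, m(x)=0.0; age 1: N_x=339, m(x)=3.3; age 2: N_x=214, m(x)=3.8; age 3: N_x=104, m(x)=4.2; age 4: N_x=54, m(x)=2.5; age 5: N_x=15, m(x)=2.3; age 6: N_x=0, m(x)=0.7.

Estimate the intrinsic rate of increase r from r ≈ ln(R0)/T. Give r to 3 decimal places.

0.865

lx = nx/n0 = nx/500: 1, 0.678, 0.428, 0.208, 0.108, 0.03, 0
R0 = Σ lx·mx = 0 + 2.2374 + 1.6264 + 0.8736 + 0.27 + 0.069 + 0 = 5.0764
Σ x·lx·mx = 9.536; T = 9.536/5.0764 = 1.8785…
r ≈ ln(R0)/T = ln(5.0764)/1.8785… = 0.86484… → 0.865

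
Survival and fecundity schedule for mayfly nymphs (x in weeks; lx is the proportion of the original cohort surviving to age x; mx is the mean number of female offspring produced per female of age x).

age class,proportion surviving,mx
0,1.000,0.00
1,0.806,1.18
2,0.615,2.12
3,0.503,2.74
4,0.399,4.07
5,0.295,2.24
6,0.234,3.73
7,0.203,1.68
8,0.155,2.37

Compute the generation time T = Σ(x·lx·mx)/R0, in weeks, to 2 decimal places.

3.74

lx·mx: 0, 0.95108, 1.3038, 1.37822, 1.62393, 0.6608, 0.87282, 0.34104, 0.36735 → R0 = 7.49904
x·lx·mx: 0, 0.95108, 2.6076, 4.13466, 6.49572, 3.304, 5.23692, 2.38728, 2.9388 → Σ = 28.05606
T = 28.05606 / 7.49904 = 3.741287… → 3.74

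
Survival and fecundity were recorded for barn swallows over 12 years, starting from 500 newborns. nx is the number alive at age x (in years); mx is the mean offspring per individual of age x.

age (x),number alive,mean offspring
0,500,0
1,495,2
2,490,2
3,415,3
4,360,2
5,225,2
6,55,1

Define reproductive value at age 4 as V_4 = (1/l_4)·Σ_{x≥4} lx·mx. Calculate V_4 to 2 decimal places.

lx = nx/n0 = nx/500: 1, 0.99, 0.98, 0.83, 0.72, 0.45, 0.11
lx·mx for x ≥ 4: 1.44, 0.9, 0.11 → sum = 2.45
V_4 = 2.45 / l_4 = 2.45 / 0.72 = 3.402778… → 3.40

3.40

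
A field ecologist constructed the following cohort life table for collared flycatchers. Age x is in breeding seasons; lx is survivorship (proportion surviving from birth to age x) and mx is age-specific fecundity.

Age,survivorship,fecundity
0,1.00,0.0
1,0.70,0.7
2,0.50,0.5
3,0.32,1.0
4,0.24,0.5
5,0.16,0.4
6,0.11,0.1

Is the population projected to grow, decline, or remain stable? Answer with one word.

growing

R0 = Σ lx·mx = 0 + 0.49 + 0.25 + 0.32 + 0.12 + 0.064 + 0.011 = 1.255
R0 > 1, so the population is growing.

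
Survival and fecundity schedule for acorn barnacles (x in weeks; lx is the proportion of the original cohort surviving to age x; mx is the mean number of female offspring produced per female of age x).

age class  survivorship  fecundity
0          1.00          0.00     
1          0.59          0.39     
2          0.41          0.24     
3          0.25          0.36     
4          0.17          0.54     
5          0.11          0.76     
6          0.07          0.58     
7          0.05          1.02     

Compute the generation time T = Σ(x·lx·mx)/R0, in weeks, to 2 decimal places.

3.04

lx·mx: 0, 0.2301, 0.0984, 0.09, 0.0918, 0.0836, 0.0406, 0.051 → R0 = 0.6855
x·lx·mx: 0, 0.2301, 0.1968, 0.27, 0.3672, 0.418, 0.2436, 0.357 → Σ = 2.0827
T = 2.0827 / 0.6855 = 3.03822… → 3.04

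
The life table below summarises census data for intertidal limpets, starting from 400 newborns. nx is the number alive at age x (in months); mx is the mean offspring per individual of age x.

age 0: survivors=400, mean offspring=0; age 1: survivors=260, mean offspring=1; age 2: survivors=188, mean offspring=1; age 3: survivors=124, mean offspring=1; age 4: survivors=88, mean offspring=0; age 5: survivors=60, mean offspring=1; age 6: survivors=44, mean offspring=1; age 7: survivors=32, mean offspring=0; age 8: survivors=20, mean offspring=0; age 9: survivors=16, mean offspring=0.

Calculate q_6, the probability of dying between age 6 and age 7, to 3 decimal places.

lx = nx/n0 = nx/400: 1, 0.65, 0.47, 0.31, 0.22, 0.15, 0.11, 0.08, 0.05, 0.04
q_6 = (l_6 − l_7) / l_6 = (0.11 − 0.08) / 0.11
     = 0.03 / 0.11 = 0.272727… → 0.273

0.273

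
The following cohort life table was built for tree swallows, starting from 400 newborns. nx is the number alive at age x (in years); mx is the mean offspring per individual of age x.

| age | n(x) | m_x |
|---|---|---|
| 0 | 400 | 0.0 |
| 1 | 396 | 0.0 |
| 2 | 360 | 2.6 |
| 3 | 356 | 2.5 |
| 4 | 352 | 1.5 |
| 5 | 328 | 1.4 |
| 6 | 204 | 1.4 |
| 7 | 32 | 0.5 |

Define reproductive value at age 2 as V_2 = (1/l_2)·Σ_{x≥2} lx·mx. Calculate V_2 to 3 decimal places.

8.652

lx = nx/n0 = nx/400: 1, 0.99, 0.9, 0.89, 0.88, 0.82, 0.51, 0.08
lx·mx for x ≥ 2: 2.34, 2.225, 1.32, 1.148, 0.714, 0.04 → sum = 7.787
V_2 = 7.787 / l_2 = 7.787 / 0.9 = 8.652222… → 8.652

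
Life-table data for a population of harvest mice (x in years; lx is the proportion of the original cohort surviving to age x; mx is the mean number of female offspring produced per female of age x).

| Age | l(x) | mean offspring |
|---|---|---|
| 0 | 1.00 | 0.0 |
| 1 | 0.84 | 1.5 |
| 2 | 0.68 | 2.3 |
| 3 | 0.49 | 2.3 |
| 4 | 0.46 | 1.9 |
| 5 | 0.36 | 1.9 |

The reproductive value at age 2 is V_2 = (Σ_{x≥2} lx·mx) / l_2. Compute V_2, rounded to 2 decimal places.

6.25

lx·mx for x ≥ 2: 1.564, 1.127, 0.874, 0.684 → sum = 4.249
V_2 = 4.249 / l_2 = 4.249 / 0.68 = 6.248529… → 6.25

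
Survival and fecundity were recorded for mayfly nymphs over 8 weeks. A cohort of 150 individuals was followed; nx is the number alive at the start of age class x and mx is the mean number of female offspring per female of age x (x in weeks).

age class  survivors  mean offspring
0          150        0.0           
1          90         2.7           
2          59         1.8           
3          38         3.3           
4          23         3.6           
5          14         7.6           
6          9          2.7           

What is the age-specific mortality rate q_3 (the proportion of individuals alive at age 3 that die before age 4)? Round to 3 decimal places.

lx = nx/n0 = nx/150: 1, 0.6, 0.39333…, 0.25333…, 0.15333…, 0.09333…, 0.06
q_3 = (l_3 − l_4) / l_3 = (0.253333… − 0.153333…) / 0.253333…
     = 0.1… / 0.253333… = 0.394737… → 0.395

0.395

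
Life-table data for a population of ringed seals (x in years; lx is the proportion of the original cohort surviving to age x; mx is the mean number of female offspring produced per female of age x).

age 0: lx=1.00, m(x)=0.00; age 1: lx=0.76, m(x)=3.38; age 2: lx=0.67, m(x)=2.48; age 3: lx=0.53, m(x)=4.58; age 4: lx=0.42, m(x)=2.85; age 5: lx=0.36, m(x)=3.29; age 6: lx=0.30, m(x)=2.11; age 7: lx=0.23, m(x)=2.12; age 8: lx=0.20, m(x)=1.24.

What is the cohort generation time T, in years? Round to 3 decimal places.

lx·mx: 0, 2.5688, 1.6616, 2.4274, 1.197, 1.1844, 0.633, 0.4876, 0.248 → R0 = 10.4078
x·lx·mx: 0, 2.5688, 3.3232, 7.2822, 4.788, 5.922, 3.798, 3.4132, 1.984 → Σ = 33.0794
T = 33.0794 / 10.4078 = 3.178328… → 3.178

3.178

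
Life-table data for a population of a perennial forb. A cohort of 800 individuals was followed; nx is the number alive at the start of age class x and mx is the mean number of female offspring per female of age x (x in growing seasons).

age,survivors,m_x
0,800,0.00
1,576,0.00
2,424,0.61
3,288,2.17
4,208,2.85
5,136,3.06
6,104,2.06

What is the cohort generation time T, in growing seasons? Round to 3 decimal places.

lx = nx/n0 = nx/800: 1, 0.72, 0.53, 0.36, 0.26, 0.17, 0.13
lx·mx: 0, 0, 0.3233, 0.7812, 0.741, 0.5202, 0.2678 → R0 = 2.6335
x·lx·mx: 0, 0, 0.6466, 2.3436, 2.964, 2.601, 1.6068 → Σ = 10.162
T = 10.162 / 2.6335 = 3.858743… → 3.859

3.859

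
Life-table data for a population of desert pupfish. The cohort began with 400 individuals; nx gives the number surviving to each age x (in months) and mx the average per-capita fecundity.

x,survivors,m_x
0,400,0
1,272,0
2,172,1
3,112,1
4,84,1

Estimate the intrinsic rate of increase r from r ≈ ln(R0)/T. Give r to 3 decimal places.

lx = nx/n0 = nx/400: 1, 0.68, 0.43, 0.28, 0.21
R0 = Σ lx·mx = 0 + 0 + 0.43 + 0.28 + 0.21 = 0.92
Σ x·lx·mx = 2.54; T = 2.54/0.92 = 2.76087…
r ≈ ln(R0)/T = ln(0.92)/2.76087… = -0.0302… → -0.030

-0.030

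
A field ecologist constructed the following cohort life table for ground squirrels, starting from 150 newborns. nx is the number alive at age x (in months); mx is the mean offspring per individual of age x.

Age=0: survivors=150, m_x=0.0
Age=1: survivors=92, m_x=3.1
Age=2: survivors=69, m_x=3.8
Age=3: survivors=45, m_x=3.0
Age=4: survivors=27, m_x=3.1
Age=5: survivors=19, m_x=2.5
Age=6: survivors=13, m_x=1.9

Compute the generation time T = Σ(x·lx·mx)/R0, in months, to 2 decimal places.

2.31

lx = nx/n0 = nx/150: 1, 0.61333…, 0.46, 0.3, 0.18, 0.12667…, 0.08667…
lx·mx: 0, 1.901333…, 1.748, 0.9, 0.558, 0.316667…, 0.164667… → R0 = 5.588667…
x·lx·mx: 0, 1.901333…, 3.496, 2.7, 2.232, 1.583333…, 0.988… → Σ = 12.900667…
T = 12.900667… / 5.588667… = 2.308362… → 2.31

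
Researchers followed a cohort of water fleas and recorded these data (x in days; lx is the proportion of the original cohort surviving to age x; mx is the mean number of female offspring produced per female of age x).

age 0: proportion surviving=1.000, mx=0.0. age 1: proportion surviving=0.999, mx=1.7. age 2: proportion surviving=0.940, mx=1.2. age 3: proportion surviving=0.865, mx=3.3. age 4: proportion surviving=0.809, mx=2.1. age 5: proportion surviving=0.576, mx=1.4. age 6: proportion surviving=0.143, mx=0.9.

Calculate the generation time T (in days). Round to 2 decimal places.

lx·mx: 0, 1.6983, 1.128, 2.8545, 1.6989, 0.8064, 0.1287 → R0 = 8.3148
x·lx·mx: 0, 1.6983, 2.256, 8.5635, 6.7956, 4.032, 0.7722 → Σ = 24.1176
T = 24.1176 / 8.3148 = 2.900563… → 2.90

2.90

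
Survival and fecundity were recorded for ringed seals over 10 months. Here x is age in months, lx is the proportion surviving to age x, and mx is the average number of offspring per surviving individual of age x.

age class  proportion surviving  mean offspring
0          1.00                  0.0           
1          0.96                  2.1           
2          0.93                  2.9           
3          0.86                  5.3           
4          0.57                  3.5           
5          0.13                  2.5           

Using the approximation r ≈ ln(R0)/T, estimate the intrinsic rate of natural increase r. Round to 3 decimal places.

R0 = Σ lx·mx = 0 + 2.016 + 2.697 + 4.558 + 1.995 + 0.325 = 11.591
Σ x·lx·mx = 30.689; T = 30.689/11.591 = 2.64766…
r ≈ ln(R0)/T = ln(11.591)/2.64766… = 0.92543… → 0.925

0.925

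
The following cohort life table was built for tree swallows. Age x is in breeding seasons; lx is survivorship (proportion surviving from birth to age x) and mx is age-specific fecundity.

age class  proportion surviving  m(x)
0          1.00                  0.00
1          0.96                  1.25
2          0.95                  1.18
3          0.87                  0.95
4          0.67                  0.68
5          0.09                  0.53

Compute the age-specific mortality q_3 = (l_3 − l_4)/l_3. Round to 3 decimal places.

0.230

q_3 = (l_3 − l_4) / l_3 = (0.87 − 0.67) / 0.87
     = 0.2 / 0.87 = 0.229885… → 0.230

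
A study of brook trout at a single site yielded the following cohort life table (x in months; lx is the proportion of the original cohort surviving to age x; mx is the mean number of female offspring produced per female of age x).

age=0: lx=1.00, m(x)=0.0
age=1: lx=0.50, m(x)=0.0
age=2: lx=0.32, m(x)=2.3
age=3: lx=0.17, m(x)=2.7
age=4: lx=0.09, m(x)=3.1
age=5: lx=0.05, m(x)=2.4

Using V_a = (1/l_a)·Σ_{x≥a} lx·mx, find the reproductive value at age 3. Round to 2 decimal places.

lx·mx for x ≥ 3: 0.459, 0.279, 0.12 → sum = 0.858
V_3 = 0.858 / l_3 = 0.858 / 0.17 = 5.047059… → 5.05

5.05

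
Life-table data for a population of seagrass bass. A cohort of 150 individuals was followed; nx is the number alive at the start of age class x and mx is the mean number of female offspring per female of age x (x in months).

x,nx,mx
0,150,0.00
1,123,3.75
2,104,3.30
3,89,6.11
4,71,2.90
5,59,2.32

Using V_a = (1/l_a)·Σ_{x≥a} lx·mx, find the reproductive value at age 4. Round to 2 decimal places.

4.83

lx = nx/n0 = nx/150: 1, 0.82, 0.69333…, 0.59333…, 0.47333…, 0.39333…
lx·mx for x ≥ 4: 1.372667…, 0.912533… → sum = 2.2852…
V_4 = 2.2852… / l_4 = 2.2852… / 0.473333… = 4.827887… → 4.83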